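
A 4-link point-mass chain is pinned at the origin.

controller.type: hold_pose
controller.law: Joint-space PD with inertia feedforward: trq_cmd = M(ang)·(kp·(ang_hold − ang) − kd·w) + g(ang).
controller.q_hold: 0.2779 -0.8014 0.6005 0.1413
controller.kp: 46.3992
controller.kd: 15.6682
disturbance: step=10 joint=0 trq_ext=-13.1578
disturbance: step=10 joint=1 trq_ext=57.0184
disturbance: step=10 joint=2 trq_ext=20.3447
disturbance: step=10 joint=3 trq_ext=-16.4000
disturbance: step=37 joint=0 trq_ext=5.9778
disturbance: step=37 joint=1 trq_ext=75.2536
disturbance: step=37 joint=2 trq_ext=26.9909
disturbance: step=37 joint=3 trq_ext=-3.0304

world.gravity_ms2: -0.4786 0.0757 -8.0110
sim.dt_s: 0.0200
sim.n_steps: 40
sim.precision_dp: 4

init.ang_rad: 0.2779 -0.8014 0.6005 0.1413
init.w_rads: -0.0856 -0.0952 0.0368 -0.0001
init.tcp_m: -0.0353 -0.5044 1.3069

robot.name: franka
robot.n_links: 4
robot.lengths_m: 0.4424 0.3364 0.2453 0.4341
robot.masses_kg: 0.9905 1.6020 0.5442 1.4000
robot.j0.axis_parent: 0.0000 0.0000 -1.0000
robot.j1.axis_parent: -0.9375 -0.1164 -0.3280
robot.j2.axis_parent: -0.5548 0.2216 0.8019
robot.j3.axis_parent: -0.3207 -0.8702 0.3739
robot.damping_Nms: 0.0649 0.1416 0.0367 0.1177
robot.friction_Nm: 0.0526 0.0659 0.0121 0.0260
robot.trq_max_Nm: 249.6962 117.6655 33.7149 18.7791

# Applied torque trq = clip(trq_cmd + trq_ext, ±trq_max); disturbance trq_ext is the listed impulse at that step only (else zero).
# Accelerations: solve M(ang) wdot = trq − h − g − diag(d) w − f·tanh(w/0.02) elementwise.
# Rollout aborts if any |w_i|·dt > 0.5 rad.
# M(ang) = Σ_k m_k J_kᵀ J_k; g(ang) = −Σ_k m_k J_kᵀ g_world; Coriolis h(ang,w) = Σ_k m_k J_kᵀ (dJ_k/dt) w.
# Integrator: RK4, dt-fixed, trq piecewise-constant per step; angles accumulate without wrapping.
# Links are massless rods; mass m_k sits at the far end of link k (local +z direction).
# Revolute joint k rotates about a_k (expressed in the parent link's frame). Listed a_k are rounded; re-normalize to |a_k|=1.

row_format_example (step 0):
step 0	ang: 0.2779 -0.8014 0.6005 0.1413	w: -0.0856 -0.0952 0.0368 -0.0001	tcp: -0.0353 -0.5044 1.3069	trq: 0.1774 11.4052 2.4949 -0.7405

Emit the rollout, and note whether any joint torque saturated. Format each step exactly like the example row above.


step 1	ang: 0.2765 -0.8029 0.6008 0.1412	w: -0.0522 -0.0561 -0.0028 -0.0058	tcp: -0.0346 -0.5056 1.3062	trq: -0.0479 10.8290 2.3147 -0.8117
step 2	ang: 0.2757 -0.8038 0.6006 0.1411	w: -0.0296 -0.0318 -0.0176 -0.0081	tcp: -0.0341 -0.5064 1.3058	trq: -0.2147 10.3971 2.1755 -0.8640
step 3	ang: 0.2753 -0.8043 0.6002 0.1409	w: -0.0149 -0.0165 -0.0210 -0.0080	tcp: -0.0337 -0.5069 1.3055	trq: -0.3357 10.0765 2.0702 -0.9023
step 4	ang: 0.2751 -0.8045 0.5998 0.1408	w: -0.0063 -0.0075 -0.0168 -0.0059	tcp: -0.0335 -0.5073 1.3053	trq: -0.4201 9.8428 1.9913 -0.9299
step 5	ang: 0.2750 -0.8046 0.5995 0.1407	w: -0.0016 -0.0025 -0.0096 -0.0031	tcp: -0.0335 -0.5074 1.3053	trq: -0.4778 9.6741 1.9329 -0.9494
step 6	ang: 0.2750 -0.8046 0.5994 0.1407	w: 0.0011 0.0006 -0.0034 -0.0009	tcp: -0.0334 -0.5075 1.3052	trq: -0.5173 9.5523 1.8902 -0.9629
step 7	ang: 0.2750 -0.8046 0.5994 0.1407	w: 0.0028 0.0027 0.0009 0.0007	tcp: -0.0334 -0.5075 1.3052	trq: -0.5446 9.4641 1.8592 -0.9723
step 8	ang: 0.2751 -0.8045 0.5994 0.1407	w: 0.0038 0.0040 0.0038 0.0018	tcp: -0.0335 -0.5074 1.3053	trq: -0.5634 9.4004 1.8367 -0.9787
step 9	ang: 0.2752 -0.8044 0.5995 0.1407	w: 0.0044 0.0049 0.0056 0.0024	tcp: -0.0336 -0.5073 1.3053	trq: -0.5763 9.3542 1.8204 -0.9832
step 10	ang: 0.2753 -0.8043 0.5997 0.1408	w: 0.0047 0.0054 0.0067 0.0028	tcp: -0.0336 -0.5072 1.3054	trq: -13.7431 66.3392 22.1531 -17.3863
step 11	ang: 0.2753 -0.8040 0.6191 0.1280	w: -0.0144 0.0390 1.8891 -1.2753	tcp: -0.0295 -0.4997 1.3091	trq: 3.6530 -9.2011 -4.7974 4.3569
step 12	ang: 0.2749 -0.8030 0.6494 0.1065	w: -0.0152 0.0566 1.1668 -0.8741	tcp: -0.0225 -0.4873 1.3151	trq: 2.5032 -4.5264 -3.1350 3.0625
step 13	ang: 0.2746 -0.8018 0.6680 0.0922	w: -0.0138 0.0531 0.7080 -0.5633	tcp: -0.0178 -0.4789 1.3189	trq: 1.6457 -1.0109 -1.8909 2.0433
step 14	ang: 0.2743 -0.8009 0.6790 0.0832	w: -0.0107 0.0420 0.4055 -0.3339	tcp: -0.0150 -0.4735 1.3213	trq: 1.0125 1.6373 -0.9546 1.2636
step 15	ang: 0.2741 -0.8001 0.6851 0.0782	w: -0.0072 0.0296 0.2010 -0.1686	tcp: -0.0133 -0.4704 1.3227	trq: 0.5483 3.6317 -0.2487 0.6757
step 16	ang: 0.2740 -0.7997 0.6877 0.0760	w: -0.0042 0.0189 0.0599 -0.0515	tcp: -0.0126 -0.4689 1.3234	trq: 0.2098 5.1306 0.2835 0.2359
step 17	ang: 0.2740 -0.7994 0.6879 0.0758	w: 0.0004 0.0088 -0.0336 0.0254	tcp: -0.0125 -0.4686 1.3235	trq: -0.0355 6.2523 0.6817 -0.0865
step 18	ang: 0.2740 -0.7993 0.6867 0.0768	w: 0.0070 -0.0014 -0.0906 0.0700	tcp: -0.0129 -0.4690 1.3233	trq: -0.2097 7.0838 0.9755 -0.3147
step 19	ang: 0.2742 -0.7994 0.6845 0.0785	w: 0.0103 -0.0065 -0.1333 0.1014	tcp: -0.0135 -0.4700 1.3229	trq: -0.3329 7.6976 1.1956 -0.4834
step 20	ang: 0.2744 -0.7995 0.6815 0.0807	w: 0.0119 -0.0090 -0.1628 0.1218	tcp: -0.0142 -0.4714 1.3224	trq: -0.4208 8.1514 1.3601 -0.6081
step 21	ang: 0.2747 -0.7997 0.6781 0.0832	w: 0.0127 -0.0103 -0.1812 0.1337	tcp: -0.0151 -0.4729 1.3217	trq: -0.4837 8.4865 1.4825 -0.7003
step 22	ang: 0.2750 -0.7999 0.6743 0.0860	w: 0.0131 -0.0108 -0.1911 0.1395	tcp: -0.0160 -0.4746 1.3210	trq: -0.5287 8.7331 1.5732 -0.7683
step 23	ang: 0.2752 -0.8002 0.6705 0.0888	w: 0.0131 -0.0109 -0.1946 0.1408	tcp: -0.0170 -0.4764 1.3202	trq: -0.5608 8.9135 1.6399 -0.8185
step 24	ang: 0.2755 -0.8004 0.6666 0.0916	w: 0.0129 -0.0108 -0.1933 0.1390	tcp: -0.0180 -0.4781 1.3195	trq: -0.5836 9.0444 1.6887 -0.8556
step 25	ang: 0.2757 -0.8006 0.6628 0.0943	w: 0.0126 -0.0106 -0.1888 0.1352	tcp: -0.0189 -0.4798 1.3187	trq: -0.5997 9.1385 1.7240 -0.8829
step 26	ang: 0.2760 -0.8008 0.6591 0.0970	w: 0.0122 -0.0103 -0.1820 0.1300	tcp: -0.0199 -0.4814 1.3180	trq: -0.6109 9.2051 1.7493 -0.9032
step 27	ang: 0.2762 -0.8010 0.6555 0.0995	w: 0.0118 -0.0099 -0.1737 0.1240	tcp: -0.0208 -0.4830 1.3172	trq: -0.6186 9.2514 1.7670 -0.9181
step 28	ang: 0.2765 -0.8012 0.6522 0.1019	w: 0.0114 -0.0095 -0.1645 0.1176	tcp: -0.0216 -0.4845 1.3166	trq: -0.6238 9.2827 1.7793 -0.9292
step 29	ang: 0.2767 -0.8014 0.6490 0.1042	w: 0.0109 -0.0091 -0.1549 0.1109	tcp: -0.0224 -0.4859 1.3159	trq: -0.6271 9.3030 1.7874 -0.9374
step 30	ang: 0.2769 -0.8016 0.6460 0.1063	w: 0.0104 -0.0087 -0.1452 0.1043	tcp: -0.0232 -0.4872 1.3153	trq: -0.6291 9.3153 1.7925 -0.9434
step 31	ang: 0.2771 -0.8017 0.6432 0.1084	w: 0.0100 -0.0083 -0.1355 0.0977	tcp: -0.0239 -0.4885 1.3147	trq: -0.6300 9.3219 1.7955 -0.9478
step 32	ang: 0.2773 -0.8019 0.6405 0.1102	w: 0.0095 -0.0079 -0.1262 0.0914	tcp: -0.0246 -0.4896 1.3142	trq: -0.6303 9.3244 1.7969 -0.9510
step 33	ang: 0.2775 -0.8020 0.6381 0.1120	w: 0.0091 -0.0075 -0.1171 0.0853	tcp: -0.0253 -0.4907 1.3137	trq: -0.6301 9.3240 1.7972 -0.9534
step 34	ang: 0.2777 -0.8022 0.6359 0.1137	w: 0.0087 -0.0072 -0.1086 0.0795	tcp: -0.0259 -0.4917 1.3132	trq: -0.6294 9.3217 1.7967 -0.9551
step 35	ang: 0.2778 -0.8023 0.6338 0.1152	w: 0.0083 -0.0068 -0.1004 0.0740	tcp: -0.0265 -0.4926 1.3127	trq: -0.6286 9.3181 1.7957 -0.9562
step 36	ang: 0.2780 -0.8025 0.6318 0.1166	w: 0.0080 -0.0065 -0.0928 0.0688	tcp: -0.0270 -0.4934 1.3123	trq: -0.6275 9.3137 1.7944 -0.9571
step 37	ang: 0.2782 -0.8026 0.6301 0.1179	w: 0.0076 -0.0062 -0.0856 0.0639	tcp: -0.0275 -0.4942 1.3119	trq: 5.3514 84.5625 28.7838 -3.9880
step 38	ang: 0.2783 -0.7979 0.6430 0.1196	w: -0.0050 0.4788 1.3720 0.1087	tcp: -0.0290 -0.4861 1.3158	trq: -2.5568 -15.0785 -6.9605 0.0660
step 39	ang: 0.2783 -0.7898 0.6653 0.1212	w: 0.0151 0.3332 0.8749 0.0559	tcp: -0.0312 -0.4720 1.3223	trq: -2.0466 -8.8405 -4.7346 -0.0979
step 40	ang: 0.2787 -0.7842 0.6794 0.1222	w: 0.0169 0.2187 0.5350 0.0409	tcp: -0.0327 -0.4627 1.3264
any joint saturated: no


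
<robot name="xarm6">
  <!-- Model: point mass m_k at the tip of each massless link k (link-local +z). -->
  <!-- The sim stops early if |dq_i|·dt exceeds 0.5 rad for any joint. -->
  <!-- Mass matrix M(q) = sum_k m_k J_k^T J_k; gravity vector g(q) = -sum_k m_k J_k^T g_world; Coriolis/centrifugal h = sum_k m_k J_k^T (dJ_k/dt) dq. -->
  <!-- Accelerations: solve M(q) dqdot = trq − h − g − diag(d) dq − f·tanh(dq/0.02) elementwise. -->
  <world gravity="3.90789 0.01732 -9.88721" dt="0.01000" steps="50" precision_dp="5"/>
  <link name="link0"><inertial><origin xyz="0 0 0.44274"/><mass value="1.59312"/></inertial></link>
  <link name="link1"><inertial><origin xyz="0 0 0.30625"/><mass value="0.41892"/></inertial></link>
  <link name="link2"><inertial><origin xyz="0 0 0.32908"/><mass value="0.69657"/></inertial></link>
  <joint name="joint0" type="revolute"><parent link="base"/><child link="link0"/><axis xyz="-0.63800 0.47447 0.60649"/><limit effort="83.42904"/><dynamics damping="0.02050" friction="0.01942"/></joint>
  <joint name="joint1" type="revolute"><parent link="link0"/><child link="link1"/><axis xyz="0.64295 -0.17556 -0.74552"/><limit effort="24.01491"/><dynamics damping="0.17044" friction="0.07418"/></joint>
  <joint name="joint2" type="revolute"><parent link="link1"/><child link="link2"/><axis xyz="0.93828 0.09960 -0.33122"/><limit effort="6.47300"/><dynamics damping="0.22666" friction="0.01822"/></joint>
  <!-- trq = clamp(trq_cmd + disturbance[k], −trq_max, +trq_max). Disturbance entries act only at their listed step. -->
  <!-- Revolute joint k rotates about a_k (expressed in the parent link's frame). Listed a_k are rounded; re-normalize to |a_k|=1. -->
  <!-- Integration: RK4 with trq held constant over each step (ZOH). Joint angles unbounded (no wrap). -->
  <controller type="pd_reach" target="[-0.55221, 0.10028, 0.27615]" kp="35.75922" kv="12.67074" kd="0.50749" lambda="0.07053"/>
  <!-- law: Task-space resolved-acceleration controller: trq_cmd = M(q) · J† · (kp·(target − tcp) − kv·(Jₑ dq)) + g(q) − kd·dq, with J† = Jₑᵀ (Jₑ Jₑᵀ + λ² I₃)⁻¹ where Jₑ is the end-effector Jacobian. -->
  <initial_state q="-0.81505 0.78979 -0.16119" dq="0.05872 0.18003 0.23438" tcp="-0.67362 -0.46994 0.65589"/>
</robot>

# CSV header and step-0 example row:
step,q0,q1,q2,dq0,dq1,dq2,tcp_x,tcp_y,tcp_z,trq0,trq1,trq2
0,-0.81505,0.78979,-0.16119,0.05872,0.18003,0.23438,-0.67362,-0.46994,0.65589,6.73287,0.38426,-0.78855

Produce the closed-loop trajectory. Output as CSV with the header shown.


step,q0,q1,q2,dq0,dq1,dq2,tcp_x,tcp_y,tcp_z,trq0,trq1,trq2
1,-0.81289,0.79812,-0.16244,0.36733,1.44655,-0.44312,-0.67406,-0.46968,0.65472,7.18508,-0.52399,-0.53577
2,-0.80818,0.81527,-0.16676,0.57282,1.97173,-0.41058,-0.67454,-0.46896,0.65295,7.51116,-0.95609,-0.65771
3,-0.80161,0.83657,-0.16996,0.74054,2.28161,-0.22549,-0.67502,-0.46817,0.65064,7.88553,-1.22912,-0.82954
4,-0.79344,0.86058,-0.17118,0.89351,2.51682,-0.01481,-0.67544,-0.46736,0.64789,8.32220,-1.43175,-0.98303
5,-0.78375,0.88683,-0.17035,1.04224,2.73000,0.18113,-0.67577,-0.46649,0.64477,8.79460,-1.59670,-1.09846
6,-0.77258,0.91509,-0.16752,1.19104,2.91588,0.38912,-0.67597,-0.46549,0.64137,9.26546,-1.72579,-1.19764
7,-0.75991,0.94512,-0.16256,1.34289,3.08337,0.60798,-0.67600,-0.46431,0.63773,9.69691,-1.82554,-1.28290
8,-0.74570,0.97675,-0.15536,1.49831,3.23565,0.83608,-0.67583,-0.46287,0.63389,10.04399,-1.89765,-1.35537
9,-0.72992,1.00981,-0.14584,1.65571,3.37137,1.07165,-0.67543,-0.46112,0.62989,10.25878,-1.94064,-1.41586
10,-0.71258,1.04414,-0.13395,1.81178,3.48724,1.31055,-0.67476,-0.45899,0.62576,10.29707,-1.95214,-1.46399
11,-0.69371,1.07951,-0.11969,1.96186,3.57948,1.54597,-0.67381,-0.45640,0.62156,10.12707,-1.93059,-1.49838
12,-0.67339,1.11566,-0.10312,2.10065,3.64494,1.76918,-0.67255,-0.45328,0.61732,9.73762,-1.87661,-1.51731
13,-0.65177,1.15232,-0.08444,2.22294,3.68188,1.97087,-0.67098,-0.44959,0.61309,9.14264,-1.79378,-1.51956
14,-0.62903,1.18920,-0.06387,2.32447,3.69041,2.14290,-0.66911,-0.44530,0.60891,8.37914,-1.68852,-1.50513
15,-0.60539,1.22603,-0.04176,2.40247,3.67244,2.27975,-0.66696,-0.44037,0.60482,7.49948,-1.56917,-1.47565
16,-0.58110,1.26255,-0.01847,2.45595,3.63123,2.37931,-0.66455,-0.43483,0.60086,6.56089,-1.44460,-1.43425
17,-0.55639,1.29856,0.00564,2.48552,3.57076,2.44280,-0.66193,-0.42869,0.59705,5.61609,-1.32288,-1.38510
18,-0.53150,1.33389,0.03023,2.49305,3.49515,2.47398,-0.65913,-0.42201,0.59340,4.70721,-1.21041,-1.33267
19,-0.50663,1.36840,0.05499,2.48117,3.40832,2.47812,-0.65621,-0.41483,0.58992,3.86364,-1.11160,-1.28112
20,-0.48197,1.40200,0.07968,2.45284,3.31369,2.46096,-0.65320,-0.40721,0.58660,3.10269,-1.02891,-1.23382
21,-0.45765,1.43463,0.10413,2.41100,3.21413,2.42792,-0.65014,-0.39922,0.58343,2.43185,-0.96324,-1.19317
22,-0.43381,1.46625,0.12818,2.35838,3.11197,2.38371,-0.64708,-0.39093,0.58040,1.85146,-0.91429,-1.16061
23,-0.41054,1.49685,0.15176,2.29739,3.00902,2.33217,-0.64405,-0.38238,0.57747,1.35718,-0.88097,-1.13672
24,-0.38791,1.52642,0.17480,2.23007,2.90666,2.27624,-0.64108,-0.37363,0.57463,0.94196,-0.86175,-1.12148
25,-0.36597,1.55497,0.19727,2.15813,2.80591,2.21810,-0.63818,-0.36474,0.57185,0.59745,-0.85484,-1.11439
26,-0.34477,1.58253,0.21915,2.08294,2.70750,2.15932,-0.63538,-0.35574,0.56912,0.31499,-0.85842,-1.11468
27,-0.32433,1.60912,0.24044,2.00563,2.61191,2.10095,-0.63269,-0.34667,0.56642,0.08618,-0.87071,-1.12142
28,-0.30467,1.63477,0.26116,1.92709,2.51945,2.04370,-0.63011,-0.33756,0.56372,-0.09679,-0.89003,-1.13363
29,-0.28580,1.65951,0.28131,1.84802,2.43028,1.98800,-0.62767,-0.32845,0.56103,-0.24095,-0.91488,-1.15036
30,-0.26772,1.68338,0.30092,1.76898,2.34446,1.93409,-0.62536,-0.31934,0.55832,-0.35252,-0.94392,-1.17068
31,-0.25043,1.70640,0.31999,1.69041,2.26199,1.88209,-0.62317,-0.31027,0.55558,-0.43692,-0.97597,-1.19376
32,-0.23391,1.72862,0.33856,1.61264,2.18279,1.83203,-0.62112,-0.30126,0.55282,-0.49881,-1.01002,-1.21886
33,-0.21817,1.75007,0.35663,1.53595,2.10675,1.78388,-0.61921,-0.29231,0.55002,-0.54215,-1.04520,-1.24531
34,-0.20319,1.77076,0.37423,1.46053,2.03376,1.73758,-0.61742,-0.28344,0.54719,-0.57031,-1.08079,-1.27256
35,-0.18896,1.79075,0.39138,1.38653,1.96367,1.69303,-0.61575,-0.27466,0.54431,-0.58613,-1.11619,-1.30013
36,-0.17546,1.81005,0.40809,1.31407,1.89634,1.65015,-0.61420,-0.26598,0.54140,-0.59197,-1.15090,-1.32761
37,-0.16268,1.82868,0.42438,1.24324,1.83160,1.60884,-0.61277,-0.25740,0.53844,-0.58980,-1.18451,-1.35467
38,-0.15059,1.84669,0.44026,1.17408,1.76933,1.56899,-0.61144,-0.24894,0.53545,-0.58124,-1.21673,-1.38104
39,-0.13919,1.86408,0.45575,1.10665,1.70938,1.53051,-0.61022,-0.24060,0.53242,-0.56766,-1.24729,-1.40650
40,-0.12845,1.88088,0.47087,1.04096,1.65162,1.49332,-0.60910,-0.23238,0.52936,-0.55014,-1.27601,-1.43088
41,-0.11837,1.89712,0.48562,0.97702,1.59591,1.45733,-0.60806,-0.22429,0.52626,-0.52959,-1.30276,-1.45404
42,-0.10891,1.91281,0.50001,0.91484,1.54214,1.42247,-0.60712,-0.21634,0.52314,-0.50673,-1.32744,-1.47590
43,-0.10006,1.92797,0.51406,0.85441,1.49021,1.38867,-0.60625,-0.20851,0.52000,-0.48214,-1.35000,-1.49638
44,-0.09181,1.94262,0.52778,0.79572,1.44000,1.35587,-0.60545,-0.20082,0.51683,-0.45629,-1.37042,-1.51545
45,-0.08414,1.95678,0.54118,0.73875,1.39143,1.32401,-0.60472,-0.19327,0.51365,-0.42955,-1.38868,-1.53307
46,-0.07703,1.97045,0.55426,0.68349,1.34441,1.29304,-0.60406,-0.18585,0.51045,-0.40219,-1.40483,-1.54924
47,-0.07047,1.98367,0.56704,0.62990,1.29885,1.26292,-0.60346,-0.17858,0.50725,-0.37445,-1.41888,-1.56397
48,-0.06443,1.99644,0.57951,0.57798,1.25469,1.23361,-0.60290,-0.17144,0.50404,-0.34647,-1.43088,-1.57727
49,-0.05890,2.00877,0.59170,0.52768,1.21186,1.20506,-0.60240,-0.16444,0.50082,-0.31839,-1.44091,-1.58918
50,-0.05387,2.02068,0.60361,0.47899,1.17030,1.17726,-0.60194,-0.15759,0.49761,,,


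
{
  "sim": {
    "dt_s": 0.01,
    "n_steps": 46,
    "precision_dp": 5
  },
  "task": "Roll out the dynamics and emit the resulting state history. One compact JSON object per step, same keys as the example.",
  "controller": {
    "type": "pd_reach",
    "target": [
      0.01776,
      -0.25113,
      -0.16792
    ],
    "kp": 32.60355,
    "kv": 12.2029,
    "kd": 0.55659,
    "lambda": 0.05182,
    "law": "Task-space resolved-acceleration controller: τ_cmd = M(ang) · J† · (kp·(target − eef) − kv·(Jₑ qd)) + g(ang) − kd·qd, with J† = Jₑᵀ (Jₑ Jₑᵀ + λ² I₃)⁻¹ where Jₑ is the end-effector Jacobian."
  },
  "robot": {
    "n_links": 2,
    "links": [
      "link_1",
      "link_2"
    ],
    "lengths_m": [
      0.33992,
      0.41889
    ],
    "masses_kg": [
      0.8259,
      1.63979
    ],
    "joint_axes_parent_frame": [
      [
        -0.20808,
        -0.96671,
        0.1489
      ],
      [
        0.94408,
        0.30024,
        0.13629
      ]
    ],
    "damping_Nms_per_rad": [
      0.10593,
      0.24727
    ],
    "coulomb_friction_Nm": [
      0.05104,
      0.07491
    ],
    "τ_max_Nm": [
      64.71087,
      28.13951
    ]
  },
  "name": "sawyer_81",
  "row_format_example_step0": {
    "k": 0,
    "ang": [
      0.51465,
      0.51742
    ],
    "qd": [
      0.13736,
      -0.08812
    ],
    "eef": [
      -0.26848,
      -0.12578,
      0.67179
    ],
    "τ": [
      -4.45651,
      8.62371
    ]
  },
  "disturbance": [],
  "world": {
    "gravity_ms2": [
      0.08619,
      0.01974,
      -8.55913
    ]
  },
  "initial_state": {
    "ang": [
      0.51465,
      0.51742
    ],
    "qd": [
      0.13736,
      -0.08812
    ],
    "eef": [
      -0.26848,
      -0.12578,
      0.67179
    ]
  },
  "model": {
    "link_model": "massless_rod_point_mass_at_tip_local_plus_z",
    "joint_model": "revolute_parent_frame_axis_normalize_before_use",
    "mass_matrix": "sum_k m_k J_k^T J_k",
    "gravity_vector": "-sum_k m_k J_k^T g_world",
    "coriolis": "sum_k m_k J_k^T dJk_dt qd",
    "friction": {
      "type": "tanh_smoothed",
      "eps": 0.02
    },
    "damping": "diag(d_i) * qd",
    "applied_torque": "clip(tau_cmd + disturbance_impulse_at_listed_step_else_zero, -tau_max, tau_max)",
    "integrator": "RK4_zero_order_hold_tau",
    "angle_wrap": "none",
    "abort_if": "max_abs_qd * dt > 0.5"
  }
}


{"k":1,"ang":[0.51677,0.51895],"qd":[0.28611,0.39163],"eef":[-0.26946,-0.12609,0.67118],"\u03c4":[-4.50162,7.22055]}
{"k":2,"ang":[0.52026,0.52488],"qd":[0.41122,0.79415],"eef":[-0.27027,-0.12773,0.66993],"\u03c4":[-4.51866,6.05677]}
{"k":3,"ang":[0.5249,0.53453],"qd":[0.51849,1.13523],"eef":[-0.27092,-0.13049,0.66812],"\u03c4":[-4.51519,5.08646]}
{"k":4,"ang":[0.53055,0.54734],"qd":[0.61201,1.42639],"eef":[-0.27141,-0.13417,0.66581],"\u03c4":[-4.49665,4.27512]}
{"k":5,"ang":[0.53709,0.56285],"qd":[0.69498,1.67699],"eef":[-0.27174,-0.13863,0.66304],"\u03c4":[-4.46708,3.59422]}
{"k":6,"ang":[0.54441,0.58071],"qd":[0.76992,1.89456],"eef":[-0.27192,-0.14373,0.65983],"\u03c4":[-4.42947,3.02018]}
{"k":7,"ang":[0.55245,0.60061],"qd":[0.83883,2.08524],"eef":[-0.27193,-0.14935,0.65622],"\u03c4":[-4.38603,2.5336]}
{"k":8,"ang":[0.56116,0.6223],"qd":[0.90333,2.254],"eef":[-0.27179,-0.1554,0.65221],"\u03c4":[-4.33838,2.11849]}
{"k":9,"ang":[0.5705,0.64559],"qd":[0.96472,2.40485],"eef":[-0.27148,-0.16178,0.64782],"\u03c4":[-4.28769,1.76173]}
{"k":10,"ang":[0.58044,0.67032],"qd":[1.02406,2.54106],"eef":[-0.271,-0.16844,0.64304],"\u03c4":[-4.2348,1.45251]}
{"k":11,"ang":[0.59097,0.69635],"qd":[1.08223,2.66525],"eef":[-0.27035,-0.17529,0.63789],"\u03c4":[-4.18027,1.18202]}
{"k":12,"ang":[0.60207,0.72357],"qd":[1.13995,2.77952],"eef":[-0.26953,-0.18229,0.63237],"\u03c4":[-4.1245,0.943]}
{"k":13,"ang":[0.61376,0.75189],"qd":[1.19783,2.88555],"eef":[-0.26852,-0.18939,0.62648],"\u03c4":[-4.06773,0.72953]}
{"k":14,"ang":[0.62603,0.78124],"qd":[1.25636,2.98468],"eef":[-0.26733,-0.19652,0.62021],"\u03c4":[-4.01012,0.53678]}
{"k":15,"ang":[0.63889,0.81155],"qd":[1.31596,3.07793],"eef":[-0.26596,-0.20365,0.61359],"\u03c4":[-3.95175,0.36081]}
{"k":16,"ang":[0.65235,0.84277],"qd":[1.37697,3.16609],"eef":[-0.26439,-0.21073,0.6066],"\u03c4":[-3.89266,0.19841]}
{"k":17,"ang":[0.66643,0.87485],"qd":[1.43969,3.24974],"eef":[-0.26263,-0.21773,0.59926],"\u03c4":[-3.83287,0.04699]}
{"k":18,"ang":[0.68115,0.90774],"qd":[1.50433,3.32927],"eef":[-0.26068,-0.22459,0.59156],"\u03c4":[-3.77243,-0.09555]}
{"k":19,"ang":[0.69652,0.94141],"qd":[1.57106,3.40494],"eef":[-0.25852,-0.23129,0.58352],"\u03c4":[-3.71135,-0.23087]}
{"k":20,"ang":[0.71257,0.97581],"qd":[1.64,3.47686],"eef":[-0.25617,-0.23777,0.57515],"\u03c4":[-3.64974,-0.36031]}
{"k":21,"ang":[0.72933,1.01092],"qd":[1.71121,3.54502],"eef":[-0.25362,-0.24402,0.56645],"\u03c4":[-3.5877,-0.48492]}
{"k":22,"ang":[0.7468,1.04669],"qd":[1.78468,3.60932],"eef":[-0.25087,-0.24997,0.55745],"\u03c4":[-3.52544,-0.60551]}
{"k":23,"ang":[0.76502,1.08309],"qd":[1.86033,3.66956],"eef":[-0.24792,-0.2556,0.54816],"\u03c4":[-3.46323,-0.72268]}
{"k":24,"ang":[0.78401,1.12006],"qd":[1.93803,3.72546],"eef":[-0.24477,-0.26088,0.5386],"\u03c4":[-3.40146,-0.8369]}
{"k":25,"ang":[0.80379,1.15757],"qd":[2.01753,3.77665],"eef":[-0.24144,-0.26575,0.52879],"\u03c4":[-3.3406,-0.94846]}
{"k":26,"ang":[0.82437,1.19557],"qd":[2.0985,3.8227],"eef":[-0.23792,-0.2702,0.51877],"\u03c4":[-3.28129,-1.05758]}
{"k":27,"ang":[0.84576,1.234],"qd":[2.1805,3.86315],"eef":[-0.23422,-0.27419,0.50856],"\u03c4":[-3.2243,-1.16435]}
{"k":28,"ang":[0.86798,1.2728],"qd":[2.26299,3.89746],"eef":[-0.23035,-0.27768,0.49819],"\u03c4":[-3.17055,-1.2688]}
{"k":29,"ang":[0.89102,1.31192],"qd":[2.34529,3.92507],"eef":[-0.22633,-0.28066,0.48771],"\u03c4":[-3.12112,-1.37087]}
{"k":30,"ang":[0.91488,1.35127],"qd":[2.42661,3.94539],"eef":[-0.22216,-0.2831,0.47714],"\u03c4":[-3.07723,-1.47046]}
{"k":31,"ang":[0.93954,1.39079],"qd":[2.50601,3.95787],"eef":[-0.21786,-0.28498,0.46654],"\u03c4":[-3.04023,-1.56741]}
{"k":32,"ang":[0.96499,1.43039],"qd":[2.58246,3.96192],"eef":[-0.21345,-0.28629,0.45595],"\u03c4":[-3.01153,-1.66151]}
{"k":33,"ang":[0.99117,1.46999],"qd":[2.65482,3.95706],"eef":[-0.20896,-0.28702,0.44541],"\u03c4":[-2.99253,-1.75251]}
{"k":34,"ang":[1.01806,1.5095],"qd":[2.72185,3.94282],"eef":[-0.20438,-0.28717,0.43496],"\u03c4":[-2.98454,-1.84011]}
{"k":35,"ang":[1.04559,1.54881],"qd":[2.78231,3.91889],"eef":[-0.19976,-0.28674,0.42465],"\u03c4":[-2.98867,-1.924]}
{"k":36,"ang":[1.07368,1.58783],"qd":[2.83491,3.88503],"eef":[-0.19512,-0.28574,0.41452],"\u03c4":[-3.00568,-2.00383]}
{"k":37,"ang":[1.10225,1.62647],"qd":[2.87844,3.84119],"eef":[-0.19046,-0.2842,0.40461],"\u03c4":[-3.03586,-2.07923]}
{"k":38,"ang":[1.1312,1.66462],"qd":[2.91181,3.78748],"eef":[-0.18583,-0.28213,0.39496],"\u03c4":[-3.07895,-2.14981]}
{"k":39,"ang":[1.16044,1.70218],"qd":[2.93406,3.72417],"eef":[-0.18124,-0.27957,0.3856],"\u03c4":[-3.13402,-2.2152]}
{"k":40,"ang":[1.18984,1.73906],"qd":[2.94449,3.65175],"eef":[-0.1767,-0.27655,0.37655],"\u03c4":[-3.19953,-2.27502]}
{"k":41,"ang":[1.21928,1.77517],"qd":[2.94263,3.57087],"eef":[-0.17225,-0.27312,0.36785],"\u03c4":[-3.27334,-2.32895]}
{"k":42,"ang":[1.24864,1.81044],"qd":[2.92835,3.48236],"eef":[-0.1679,-0.26931,0.35951],"\u03c4":[-3.35285,-2.37671]}
{"k":43,"ang":[1.2778,1.84479],"qd":[2.90179,3.38717],"eef":[-0.16365,-0.26518,0.35153],"\u03c4":[-3.43519,-2.41806]}
{"k":44,"ang":[1.30663,1.87816],"qd":[2.86343,3.28636],"eef":[-0.15953,-0.26077,0.34394],"\u03c4":[-3.51739,-2.45288]}
{"k":45,"ang":[1.33502,1.9105],"qd":[2.814,3.18106],"eef":[-0.15555,-0.25613,0.33671],"\u03c4":[-3.59663,-2.48112]}
{"k":46,"ang":[1.36286,1.94176],"qd":[2.75449,3.07241],"eef":[-0.1517,-0.25131,0.32987]}


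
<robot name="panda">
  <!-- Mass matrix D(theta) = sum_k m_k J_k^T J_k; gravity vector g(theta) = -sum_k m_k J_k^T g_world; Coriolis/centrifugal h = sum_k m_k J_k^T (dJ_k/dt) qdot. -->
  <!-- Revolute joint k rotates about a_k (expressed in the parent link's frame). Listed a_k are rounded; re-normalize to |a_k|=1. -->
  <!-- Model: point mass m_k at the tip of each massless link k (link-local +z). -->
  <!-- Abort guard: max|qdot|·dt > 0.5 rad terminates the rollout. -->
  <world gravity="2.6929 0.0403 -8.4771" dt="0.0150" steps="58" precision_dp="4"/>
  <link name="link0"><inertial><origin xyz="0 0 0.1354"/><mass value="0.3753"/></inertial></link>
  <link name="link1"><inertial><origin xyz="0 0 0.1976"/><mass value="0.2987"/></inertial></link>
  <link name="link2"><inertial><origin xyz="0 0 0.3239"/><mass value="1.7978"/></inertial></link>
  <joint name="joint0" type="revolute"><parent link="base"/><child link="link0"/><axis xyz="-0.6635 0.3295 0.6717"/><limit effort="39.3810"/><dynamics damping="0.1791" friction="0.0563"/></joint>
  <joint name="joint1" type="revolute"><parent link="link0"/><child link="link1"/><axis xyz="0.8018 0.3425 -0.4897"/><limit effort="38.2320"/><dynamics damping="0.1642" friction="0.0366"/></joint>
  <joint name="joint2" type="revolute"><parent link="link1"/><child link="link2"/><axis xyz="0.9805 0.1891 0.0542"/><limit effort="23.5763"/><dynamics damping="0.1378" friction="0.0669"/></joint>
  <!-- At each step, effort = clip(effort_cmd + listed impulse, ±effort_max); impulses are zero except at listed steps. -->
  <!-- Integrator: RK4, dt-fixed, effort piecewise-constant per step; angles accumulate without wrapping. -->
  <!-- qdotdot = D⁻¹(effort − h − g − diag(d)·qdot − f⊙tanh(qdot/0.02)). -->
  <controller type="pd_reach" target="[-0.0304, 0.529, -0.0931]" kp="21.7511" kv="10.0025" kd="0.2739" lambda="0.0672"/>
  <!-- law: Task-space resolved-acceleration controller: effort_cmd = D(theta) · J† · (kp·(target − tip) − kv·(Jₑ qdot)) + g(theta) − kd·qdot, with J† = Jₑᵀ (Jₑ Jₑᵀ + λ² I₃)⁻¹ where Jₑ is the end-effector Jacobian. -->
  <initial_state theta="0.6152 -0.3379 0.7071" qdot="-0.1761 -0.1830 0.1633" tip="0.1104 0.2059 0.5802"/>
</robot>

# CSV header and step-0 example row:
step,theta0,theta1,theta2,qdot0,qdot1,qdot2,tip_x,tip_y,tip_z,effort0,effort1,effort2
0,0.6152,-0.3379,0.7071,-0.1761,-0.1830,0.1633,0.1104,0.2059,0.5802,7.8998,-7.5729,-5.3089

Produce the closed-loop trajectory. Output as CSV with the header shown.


step,theta0,theta1,theta2,qdot0,qdot1,qdot2,tip_x,tip_y,tip_z,effort0,effort1,effort2
1,0.6147,-0.3454,0.7152,0.1104,-0.8013,0.8939,0.1100,0.2061,0.5795,6.1539,-6.4121,-4.9236
2,0.6183,-0.3595,0.7309,0.3764,-1.0625,1.1814,0.1096,0.2084,0.5773,4.6519,-5.4737,-4.4634
3,0.6258,-0.3763,0.7495,0.6144,-1.1756,1.2927,0.1092,0.2126,0.5741,3.3587,-4.6902,-4.0233
4,0.6365,-0.3943,0.7692,0.8231,-1.2246,1.3339,0.1088,0.2183,0.5702,2.2481,-4.0267,-3.6335
5,0.6502,-0.4128,0.7893,1.0052,-1.2414,1.3453,0.1084,0.2254,0.5655,1.2940,-3.4619,-3.2994
6,0.6665,-0.4315,0.8095,1.1641,-1.2392,1.3430,0.1081,0.2336,0.5602,0.4727,-2.9804,-3.0180
7,0.6850,-0.4499,0.8295,1.3030,-1.2241,1.3341,0.1076,0.2427,0.5543,-0.2362,-2.5699,-2.7839
8,0.7055,-0.4681,0.8495,1.4247,-1.1995,1.3218,0.1071,0.2524,0.5479,-0.8499,-2.2202,-2.5913
9,0.7276,-0.4859,0.8692,1.5313,-1.1675,1.3078,0.1065,0.2627,0.5409,-1.3830,-1.9226,-2.4348
10,0.7513,-0.5031,0.8887,1.6247,-1.1297,1.2931,0.1058,0.2734,0.5335,-1.8477,-1.6697,-2.3095
11,0.7763,-0.5197,0.9079,1.7063,-1.0872,1.2780,0.1050,0.2843,0.5256,-2.2542,-1.4552,-2.2111
12,0.8024,-0.5357,0.9270,1.7775,-1.0410,1.2627,0.1040,0.2954,0.5173,-2.6110,-1.2738,-2.1358
13,0.8295,-0.5509,0.9458,1.8392,-0.9917,1.2474,0.1029,0.3065,0.5086,-2.9253,-1.1211,-2.0805
14,0.8575,-0.5654,0.9644,1.8923,-0.9402,1.2319,0.1016,0.3177,0.4994,-3.2029,-0.9933,-2.0423
15,0.8862,-0.5791,0.9827,1.9376,-0.8868,1.2163,0.1002,0.3287,0.4900,-3.4489,-0.8870,-2.0188
16,0.9156,-0.5920,1.0008,1.9756,-0.8320,1.2003,0.0987,0.3397,0.4802,-3.6673,-0.7996,-2.0079
17,0.9454,-0.6040,1.0187,2.0069,-0.7764,1.1840,0.0970,0.3504,0.4701,-3.8615,-0.7288,-2.0079
18,0.9757,-0.6152,1.0363,2.0320,-0.7202,1.1672,0.0952,0.3609,0.4598,-4.0346,-0.6724,-2.0172
19,1.0063,-0.6256,1.0537,2.0513,-0.6639,1.1499,0.0932,0.3711,0.4492,-4.1887,-0.6288,-2.0342
20,1.0372,-0.6351,1.0708,2.0652,-0.6077,1.1320,0.0912,0.3810,0.4384,-4.3261,-0.5963,-2.0578
21,1.0683,-0.6438,1.0876,2.0741,-0.5519,1.1134,0.0890,0.3906,0.4274,-4.4483,-0.5738,-2.0869
22,1.0994,-0.6517,1.1041,2.0783,-0.4968,1.0942,0.0866,0.3998,0.4163,-4.5569,-0.5599,-2.1204
23,1.1306,-0.6587,1.1204,2.0780,-0.4425,1.0742,0.0842,0.4086,0.4051,-4.6530,-0.5537,-2.1575
24,1.1617,-0.6649,1.1363,2.0737,-0.3894,1.0536,0.0817,0.4171,0.3937,-4.7377,-0.5542,-2.1973
25,1.1928,-0.6704,1.1520,2.0655,-0.3376,1.0323,0.0792,0.4251,0.3823,-4.8119,-0.5605,-2.2392
26,1.2237,-0.6751,1.1673,2.0538,-0.2873,1.0103,0.0765,0.4328,0.3709,-4.8765,-0.5718,-2.2824
27,1.2544,-0.6790,1.1823,2.0389,-0.2387,0.9877,0.0738,0.4401,0.3595,-4.9320,-0.5876,-2.3264
28,1.2848,-0.6822,1.1969,2.0209,-0.1918,0.9645,0.0710,0.4469,0.3481,-4.9793,-0.6070,-2.3706
29,1.3150,-0.6848,1.2112,2.0002,-0.1467,0.9408,0.0682,0.4534,0.3367,-5.0187,-0.6297,-2.4145
30,1.3448,-0.6867,1.2251,1.9770,-0.1037,0.9167,0.0653,0.4594,0.3254,-5.0509,-0.6549,-2.4578
31,1.3743,-0.6879,1.2387,1.9514,-0.0627,0.8922,0.0624,0.4651,0.3141,-5.0763,-0.6823,-2.5001
32,1.4033,-0.6885,1.2519,1.9236,-0.0244,0.8679,0.0595,0.4704,0.3030,-5.0953,-0.7111,-2.5411
33,1.4319,-0.6887,1.2647,1.8911,0.0036,0.8500,0.0566,0.4753,0.2920,-5.1078,-0.7364,-2.5820
34,1.4600,-0.6885,1.2774,1.8537,0.0202,0.8391,0.0537,0.4798,0.2811,-5.1144,-0.7568,-2.6224
35,1.4875,-0.6881,1.2899,1.8157,0.0368,0.8259,0.0507,0.4840,0.2704,-5.1165,-0.7779,-2.6600
36,1.5145,-0.6874,1.3021,1.7782,0.0561,0.8084,0.0477,0.4877,0.2599,-5.1144,-0.8015,-2.6943
37,1.5409,-0.6864,1.3141,1.7411,0.0772,0.7877,0.0448,0.4912,0.2495,-5.1082,-0.8272,-2.7256
38,1.5667,-0.6850,1.3257,1.7041,0.0990,0.7649,0.0418,0.4943,0.2393,-5.0980,-0.8544,-2.7542
39,1.5920,-0.6834,1.3370,1.6669,0.1205,0.7409,0.0389,0.4971,0.2294,-5.0839,-0.8826,-2.7803
40,1.6167,-0.6814,1.3480,1.6295,0.1411,0.7163,0.0360,0.4997,0.2196,-5.0661,-0.9112,-2.8040
41,1.6409,-0.6792,1.3585,1.5918,0.1606,0.6915,0.0332,0.5020,0.2101,-5.0450,-0.9400,-2.8254
42,1.6645,-0.6766,1.3687,1.5539,0.1787,0.6668,0.0303,0.5040,0.2008,-5.0208,-0.9688,-2.8446
43,1.6875,-0.6738,1.3785,1.5158,0.1954,0.6422,0.0276,0.5058,0.1917,-4.9938,-0.9973,-2.8616
44,1.7100,-0.6708,1.3880,1.4777,0.2107,0.6179,0.0249,0.5073,0.1829,-4.9644,-1.0254,-2.8764
45,1.7318,-0.6675,1.3971,1.4396,0.2246,0.5939,0.0222,0.5087,0.1743,-4.9327,-1.0530,-2.8891
46,1.7532,-0.6641,1.4058,1.4017,0.2371,0.5703,0.0196,0.5099,0.1659,-4.8990,-1.0800,-2.8999
47,1.7739,-0.6604,1.4142,1.3639,0.2484,0.5472,0.0170,0.5109,0.1578,-4.8637,-1.1064,-2.9086
48,1.7941,-0.6566,1.4222,1.3264,0.2585,0.5244,0.0145,0.5117,0.1500,-4.8269,-1.1321,-2.9155
49,1.8137,-0.6527,1.4299,1.2893,0.2674,0.5022,0.0121,0.5123,0.1424,-4.7890,-1.1570,-2.9207
50,1.8328,-0.6486,1.4373,1.2525,0.2753,0.4805,0.0098,0.5129,0.1350,-4.7500,-1.1811,-2.9242
51,1.8513,-0.6444,1.4443,1.2163,0.2822,0.4592,0.0075,0.5133,0.1278,-4.7102,-1.2045,-2.9261
52,1.8692,-0.6401,1.4511,1.1806,0.2882,0.4384,0.0052,0.5136,0.1209,-4.6698,-1.2271,-2.9265
53,1.8867,-0.6358,1.4575,1.1455,0.2934,0.4182,0.0031,0.5137,0.1142,-4.6290,-1.2488,-2.9256
54,1.9036,-0.6314,1.4636,1.1111,0.2978,0.3985,0.0010,0.5138,0.1078,-4.5880,-1.2698,-2.9234
55,1.9200,-0.6269,1.4695,1.0773,0.3015,0.3793,-0.0011,0.5138,0.1016,-4.5468,-1.2900,-2.9200
56,1.9359,-0.6223,1.4750,1.0442,0.3045,0.3606,-0.0030,0.5137,0.0956,-4.5057,-1.3093,-2.9155
57,1.9514,-0.6177,1.4803,1.0118,0.3070,0.3425,-0.0049,0.5136,0.0898,-4.4647,-1.3279,-2.9101
58,1.9663,-0.6131,1.4853,0.9802,0.3090,0.3249,-0.0067,0.5134,0.0842,,,


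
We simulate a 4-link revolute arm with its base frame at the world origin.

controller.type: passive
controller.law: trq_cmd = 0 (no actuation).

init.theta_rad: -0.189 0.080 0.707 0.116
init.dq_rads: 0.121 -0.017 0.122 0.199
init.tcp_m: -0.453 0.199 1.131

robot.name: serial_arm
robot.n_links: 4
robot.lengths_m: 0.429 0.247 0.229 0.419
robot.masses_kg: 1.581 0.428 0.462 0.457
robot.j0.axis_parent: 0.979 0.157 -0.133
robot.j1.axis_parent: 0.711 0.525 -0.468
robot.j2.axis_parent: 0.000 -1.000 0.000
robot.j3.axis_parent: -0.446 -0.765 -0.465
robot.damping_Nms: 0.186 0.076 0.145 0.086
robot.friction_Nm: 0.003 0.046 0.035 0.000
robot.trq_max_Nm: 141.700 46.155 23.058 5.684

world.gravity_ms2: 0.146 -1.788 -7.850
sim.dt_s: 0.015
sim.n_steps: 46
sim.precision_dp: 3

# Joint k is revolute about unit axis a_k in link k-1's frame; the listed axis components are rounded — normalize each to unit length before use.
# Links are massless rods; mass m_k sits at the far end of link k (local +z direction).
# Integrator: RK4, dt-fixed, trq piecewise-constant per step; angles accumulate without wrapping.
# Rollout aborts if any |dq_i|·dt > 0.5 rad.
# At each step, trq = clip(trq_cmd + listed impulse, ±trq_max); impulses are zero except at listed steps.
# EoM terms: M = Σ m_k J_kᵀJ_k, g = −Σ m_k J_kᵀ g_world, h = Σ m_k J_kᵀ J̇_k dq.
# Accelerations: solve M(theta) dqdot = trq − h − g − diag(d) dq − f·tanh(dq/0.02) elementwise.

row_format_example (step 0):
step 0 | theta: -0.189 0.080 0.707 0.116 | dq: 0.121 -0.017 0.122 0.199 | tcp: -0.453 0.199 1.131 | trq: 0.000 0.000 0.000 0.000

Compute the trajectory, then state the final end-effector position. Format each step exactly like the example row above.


step 1 | theta: -0.187 0.081 0.711 0.119 | dq: 0.097 0.146 0.384 0.174 | tcp: -0.455 0.198 1.129 | trq: 0.000 0.000 0.000 0.000
step 2 | theta: -0.186 0.084 0.718 0.121 | dq: 0.079 0.285 0.626 0.155 | tcp: -0.457 0.196 1.126 | trq: 0.000 0.000 0.000 0.000
step 3 | theta: -0.185 0.090 0.730 0.123 | dq: 0.067 0.411 0.858 0.137 | tcp: -0.461 0.193 1.123 | trq: 0.000 0.000 0.000 0.000
step 4 | theta: -0.184 0.097 0.744 0.125 | dq: 0.059 0.524 1.082 0.119 | tcp: -0.465 0.190 1.118 | trq: 0.000 0.000 0.000 0.000
step 5 | theta: -0.183 0.105 0.762 0.127 | dq: 0.055 0.626 1.301 0.096 | tcp: -0.470 0.186 1.112 | trq: 0.000 0.000 0.000 0.000
step 6 | theta: -0.182 0.115 0.783 0.128 | dq: 0.056 0.717 1.515 0.066 | tcp: -0.476 0.183 1.105 | trq: 0.000 0.000 0.000 0.000
step 7 | theta: -0.181 0.127 0.807 0.129 | dq: 0.062 0.797 1.725 0.028 | tcp: -0.482 0.179 1.097 | trq: 0.000 0.000 0.000 0.000
step 8 | theta: -0.180 0.139 0.835 0.129 | dq: 0.072 0.866 1.934 -0.020 | tcp: -0.489 0.174 1.087 | trq: 0.000 0.000 0.000 0.000
step 9 | theta: -0.179 0.153 0.865 0.128 | dq: 0.087 0.920 2.139 -0.079 | tcp: -0.497 0.169 1.076 | trq: 0.000 0.000 0.000 0.000
step 10 | theta: -0.178 0.167 0.899 0.127 | dq: 0.108 0.959 2.340 -0.149 | tcp: -0.505 0.164 1.064 | trq: 0.000 0.000 0.000 0.000
step 11 | theta: -0.176 0.181 0.936 0.124 | dq: 0.135 0.979 2.535 -0.229 | tcp: -0.514 0.159 1.051 | trq: 0.000 0.000 0.000 0.000
step 12 | theta: -0.174 0.196 0.975 0.120 | dq: 0.169 0.976 2.723 -0.318 | tcp: -0.523 0.154 1.036 | trq: 0.000 0.000 0.000 0.000
step 13 | theta: -0.171 0.210 1.017 0.114 | dq: 0.209 0.946 2.900 -0.412 | tcp: -0.532 0.149 1.020 | trq: 0.000 0.000 0.000 0.000
step 14 | theta: -0.167 0.224 1.062 0.107 | dq: 0.255 0.887 3.063 -0.508 | tcp: -0.542 0.143 1.002 | trq: 0.000 0.000 0.000 0.000
step 15 | theta: -0.163 0.237 1.109 0.099 | dq: 0.308 0.794 3.208 -0.600 | tcp: -0.551 0.137 0.983 | trq: 0.000 0.000 0.000 0.000
step 16 | theta: -0.158 0.248 1.158 0.089 | dq: 0.366 0.665 3.332 -0.680 | tcp: -0.561 0.131 0.962 | trq: 0.000 0.000 0.000 0.000
step 17 | theta: -0.152 0.257 1.209 0.079 | dq: 0.429 0.498 3.432 -0.742 | tcp: -0.571 0.125 0.939 | trq: 0.000 0.000 0.000 0.000
step 18 | theta: -0.145 0.263 1.261 0.067 | dq: 0.496 0.295 3.505 -0.777 | tcp: -0.580 0.119 0.915 | trq: 0.000 0.000 0.000 0.000
step 19 | theta: -0.137 0.265 1.314 0.056 | dq: 0.565 0.056 3.549 -0.779 | tcp: -0.589 0.113 0.888 | trq: 0.000 0.000 0.000 0.000
step 20 | theta: -0.128 0.264 1.367 0.044 | dq: 0.629 -0.172 3.595 -0.768 | tcp: -0.598 0.106 0.860 | trq: 0.000 0.000 0.000 0.000
step 21 | theta: -0.118 0.260 1.422 0.033 | dq: 0.692 -0.425 3.615 -0.718 | tcp: -0.606 0.100 0.831 | trq: 0.000 0.000 0.000 0.000
step 22 | theta: -0.108 0.251 1.476 0.023 | dq: 0.754 -0.707 3.603 -0.624 | tcp: -0.613 0.093 0.799 | trq: 0.000 0.000 0.000 0.000
step 23 | theta: -0.096 0.239 1.529 0.014 | dq: 0.813 -1.011 3.560 -0.483 | tcp: -0.620 0.085 0.765 | trq: 0.000 0.000 0.000 0.000
step 24 | theta: -0.083 0.221 1.582 0.008 | dq: 0.868 -1.330 3.492 -0.297 | tcp: -0.625 0.077 0.729 | trq: 0.000 0.000 0.000 0.000
step 25 | theta: -0.070 0.199 1.634 0.006 | dq: 0.919 -1.658 3.400 -0.070 | tcp: -0.628 0.068 0.691 | trq: 0.000 0.000 0.000 0.000
step 26 | theta: -0.056 0.171 1.684 0.006 | dq: 0.965 -1.992 3.288 0.194 | tcp: -0.630 0.059 0.652 | trq: 0.000 0.000 0.000 0.000
step 27 | theta: -0.041 0.139 1.733 0.012 | dq: 1.006 -2.329 3.160 0.489 | tcp: -0.630 0.048 0.610 | trq: 0.000 0.000 0.000 0.000
step 28 | theta: -0.026 0.101 1.779 0.021 | dq: 1.043 -2.667 3.020 0.807 | tcp: -0.628 0.037 0.567 | trq: 0.000 0.000 0.000 0.000
step 29 | theta: -0.010 0.059 1.823 0.036 | dq: 1.077 -3.006 2.869 1.143 | tcp: -0.622 0.025 0.522 | trq: 0.000 0.000 0.000 0.000
step 30 | theta: 0.007 0.011 1.865 0.056 | dq: 1.110 -3.346 2.712 1.487 | tcp: -0.614 0.011 0.476 | trq: 0.000 0.000 0.000 0.000
step 31 | theta: 0.024 -0.042 1.905 0.080 | dq: 1.141 -3.690 2.552 1.831 | tcp: -0.602 -0.004 0.429 | trq: 0.000 0.000 0.000 0.000
step 32 | theta: 0.041 -0.100 1.942 0.110 | dq: 1.175 -4.037 2.392 2.165 | tcp: -0.586 -0.020 0.381 | trq: 0.000 0.000 0.000 0.000
step 33 | theta: 0.059 -0.163 1.976 0.145 | dq: 1.212 -4.390 2.235 2.479 | tcp: -0.565 -0.038 0.334 | trq: 0.000 0.000 0.000 0.000
step 34 | theta: 0.077 -0.231 2.009 0.185 | dq: 1.254 -4.749 2.086 2.761 | tcp: -0.541 -0.057 0.288 | trq: 0.000 0.000 0.000 0.000
step 35 | theta: 0.097 -0.305 2.039 0.228 | dq: 1.304 -5.114 1.948 3.001 | tcp: -0.512 -0.078 0.243 | trq: 0.000 0.000 0.000 0.000
step 36 | theta: 0.117 -0.385 2.067 0.274 | dq: 1.365 -5.484 1.824 3.188 | tcp: -0.478 -0.100 0.200 | trq: 0.000 0.000 0.000 0.000
step 37 | theta: 0.138 -0.470 2.094 0.323 | dq: 1.437 -5.856 1.715 3.314 | tcp: -0.440 -0.123 0.160 | trq: 0.000 0.000 0.000 0.000
step 38 | theta: 0.160 -0.560 2.119 0.373 | dq: 1.523 -6.228 1.624 3.371 | tcp: -0.398 -0.147 0.123 | trq: 0.000 0.000 0.000 0.000
step 39 | theta: 0.183 -0.657 2.143 0.424 | dq: 1.624 -6.595 1.550 3.356 | tcp: -0.352 -0.171 0.091 | trq: 0.000 0.000 0.000 0.000
step 40 | theta: 0.209 -0.758 2.165 0.474 | dq: 1.742 -6.950 1.493 3.268 | tcp: -0.303 -0.196 0.063 | trq: 0.000 0.000 0.000 0.000
step 41 | theta: 0.236 -0.865 2.187 0.522 | dq: 1.877 -7.287 1.450 3.110 | tcp: -0.251 -0.222 0.039 | trq: 0.000 0.000 0.000 0.000
step 42 | theta: 0.265 -0.977 2.209 0.567 | dq: 2.031 -7.597 1.422 2.888 | tcp: -0.198 -0.248 0.021 | trq: 0.000 0.000 0.000 0.000
step 43 | theta: 0.297 -1.093 2.230 0.608 | dq: 2.205 -7.871 1.407 2.609 | tcp: -0.144 -0.273 0.008 | trq: 0.000 0.000 0.000 0.000
step 44 | theta: 0.331 -1.213 2.251 0.645 | dq: 2.398 -8.102 1.408 2.280 | tcp: -0.090 -0.298 0.000 | trq: 0.000 0.000 0.000 0.000
step 45 | theta: 0.369 -1.336 2.272 0.676 | dq: 2.613 -8.281 1.429 1.909 | tcp: -0.036 -0.323 -0.003 | trq: 0.000 0.000 0.000 0.000
step 46 | theta: 0.410 -1.461 2.294 0.702 | dq: 2.850 -8.404 1.478 1.503 | tcp: 0.016 -0.347 -0.003
final tcp position (m): 0.016 -0.347 -0.003


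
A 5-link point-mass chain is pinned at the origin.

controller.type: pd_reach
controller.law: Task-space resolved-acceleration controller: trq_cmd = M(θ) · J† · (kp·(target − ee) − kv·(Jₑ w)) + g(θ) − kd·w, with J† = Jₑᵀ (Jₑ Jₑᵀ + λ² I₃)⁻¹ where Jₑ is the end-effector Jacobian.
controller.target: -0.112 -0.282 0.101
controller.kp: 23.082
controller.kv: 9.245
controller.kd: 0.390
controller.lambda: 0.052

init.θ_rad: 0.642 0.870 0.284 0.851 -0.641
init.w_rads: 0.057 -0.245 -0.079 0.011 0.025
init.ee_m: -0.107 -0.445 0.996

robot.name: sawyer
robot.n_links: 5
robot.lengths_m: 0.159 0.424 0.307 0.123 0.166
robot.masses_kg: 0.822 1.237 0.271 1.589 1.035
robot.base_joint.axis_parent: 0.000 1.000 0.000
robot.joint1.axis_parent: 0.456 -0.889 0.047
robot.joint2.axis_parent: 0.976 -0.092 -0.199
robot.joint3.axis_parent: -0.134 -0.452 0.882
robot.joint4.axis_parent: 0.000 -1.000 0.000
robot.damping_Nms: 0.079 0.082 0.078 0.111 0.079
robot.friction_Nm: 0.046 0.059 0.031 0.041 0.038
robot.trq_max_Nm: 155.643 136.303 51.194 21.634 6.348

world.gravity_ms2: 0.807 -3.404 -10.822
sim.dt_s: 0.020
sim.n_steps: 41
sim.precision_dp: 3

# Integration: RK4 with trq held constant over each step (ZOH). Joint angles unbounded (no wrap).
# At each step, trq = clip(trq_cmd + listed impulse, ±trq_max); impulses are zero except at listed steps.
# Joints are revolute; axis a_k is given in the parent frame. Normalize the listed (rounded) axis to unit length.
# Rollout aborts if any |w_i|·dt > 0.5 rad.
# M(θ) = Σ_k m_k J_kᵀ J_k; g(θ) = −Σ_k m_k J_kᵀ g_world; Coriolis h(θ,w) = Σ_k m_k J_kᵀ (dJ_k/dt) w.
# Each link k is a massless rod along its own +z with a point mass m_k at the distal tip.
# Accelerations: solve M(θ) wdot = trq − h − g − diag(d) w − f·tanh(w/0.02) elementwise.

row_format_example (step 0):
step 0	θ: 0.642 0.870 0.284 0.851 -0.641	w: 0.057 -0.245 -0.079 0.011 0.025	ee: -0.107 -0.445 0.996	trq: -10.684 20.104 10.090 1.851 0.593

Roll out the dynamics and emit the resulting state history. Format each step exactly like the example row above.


step 1	θ: 0.658 0.883 0.277 0.868 -0.658	w: 1.528 1.530 -0.614 1.534 -1.653	ee: -0.102 -0.444 0.995	trq: -10.001 14.837 6.888 0.970 0.980
step 2	θ: 0.700 0.928 0.260 0.895 -0.690	w: 2.677 2.961 -1.076 1.189 -1.543	ee: -0.099 -0.445 0.989	trq: -9.705 10.238 3.240 0.949 0.579
step 3	θ: 0.761 0.996 0.238 0.920 -0.724	w: 3.445 3.831 -1.103 1.290 -1.750	ee: -0.096 -0.448 0.978	trq: -9.373 6.243 -0.253 0.744 0.379
step 4	θ: 0.835 1.078 0.217 0.945 -0.759	w: 3.985 4.373 -0.921 1.254 -1.775	ee: -0.095 -0.454 0.962	trq: -8.962 2.892 -3.454 0.613 0.161
step 5	θ: 0.919 1.168 0.202 0.970 -0.795	w: 4.338 4.641 -0.565 1.248 -1.800	ee: -0.095 -0.462 0.944	trq: -8.411 0.286 -6.177 0.491 0.008
step 6	θ: 1.008 1.262 0.195 0.995 -0.830	w: 4.556 4.717 -0.111 1.226 -1.807	ee: -0.095 -0.471 0.922	trq: -7.733 -1.580 -8.386 0.408 -0.099
step 7	θ: 1.100 1.356 0.198 1.019 -0.866	w: 4.680 4.665 0.384 1.174 -1.803	ee: -0.096 -0.480 0.899	trq: -6.949 -2.797 -10.107 0.371 -0.166
step 8	θ: 1.195 1.449 0.210 1.041 -0.902	w: 4.724 4.512 0.896 1.113 -1.817	ee: -0.098 -0.489 0.874	trq: -6.074 -3.501 -11.414 0.372 -0.191
step 9	θ: 1.290 1.537 0.233 1.062 -0.938	w: 4.700 4.287 1.393 1.033 -1.837	ee: -0.101 -0.498 0.848	trq: -5.118 -3.837 -12.385 0.409 -0.190
step 10	θ: 1.383 1.620 0.265 1.082 -0.974	w: 4.615 4.007 1.854 0.937 -1.858	ee: -0.104 -0.506 0.821	trq: -4.090 -3.943 -13.085 0.476 -0.172
step 11	θ: 1.475 1.698 0.306 1.099 -1.011	w: 4.473 3.689 2.261 0.833 -1.872	ee: -0.108 -0.514 0.794	trq: -3.002 -3.934 -13.569 0.562 -0.145
step 12	θ: 1.563 1.769 0.355 1.114 -1.048	w: 4.282 3.349 2.603 0.729 -1.874	ee: -0.113 -0.521 0.768	trq: -1.873 -3.896 -13.882 0.659 -0.117
step 13	θ: 1.647 1.833 0.410 1.128 -1.085	w: 4.054 3.001 2.873 0.631 -1.855	ee: -0.118 -0.527 0.742	trq: -0.733 -3.884 -14.057 0.758 -0.092
step 14	θ: 1.726 1.890 0.469 1.139 -1.121	w: 3.802 2.660 3.073 0.545 -1.812	ee: -0.123 -0.532 0.716	trq: 0.384 -3.923 -14.125 0.855 -0.075
step 15	θ: 1.800 1.940 0.532 1.149 -1.156	w: 3.542 2.334 3.209 0.475 -1.744	ee: -0.129 -0.536 0.690	trq: 1.441 -4.010 -14.107 0.945 -0.065
step 16	θ: 1.869 1.984 0.597 1.158 -1.190	w: 3.287 2.032 3.294 0.422 -1.655	ee: -0.136 -0.540 0.665	trq: 2.408 -4.129 -14.020 1.028 -0.063
step 17	θ: 1.932 2.022 0.664 1.166 -1.221	w: 3.046 1.755 3.340 0.386 -1.547	ee: -0.142 -0.542 0.641	trq: 3.261 -4.251 -13.878 1.105 -0.065
step 18	θ: 1.991 2.055 0.731 1.173 -1.251	w: 2.825 1.502 3.358 0.363 -1.426	ee: -0.149 -0.543 0.617	trq: 3.983 -4.350 -13.691 1.176 -0.069
step 19	θ: 2.046 2.083 0.798 1.180 -1.278	w: 2.624 1.271 3.358 0.350 -1.297	ee: -0.155 -0.543 0.594	trq: 4.568 -4.402 -13.466 1.245 -0.073
step 20	θ: 2.097 2.106 0.865 1.187 -1.302	w: 2.442 1.059 3.347 0.343 -1.163	ee: -0.162 -0.542 0.572	trq: 5.016 -4.389 -13.208 1.313 -0.076
step 21	θ: 2.144 2.125 0.932 1.194 -1.324	w: 2.278 0.861 3.327 0.338 -1.028	ee: -0.168 -0.540 0.550	trq: 5.331 -4.300 -12.922 1.382 -0.074
step 22	θ: 2.189 2.141 0.998 1.201 -1.343	w: 2.128 0.674 3.301 0.331 -0.895	ee: -0.173 -0.537 0.529	trq: 5.520 -4.129 -12.610 1.453 -0.068
step 23	θ: 2.230 2.152 1.064 1.207 -1.360	w: 1.988 0.496 3.271 0.322 -0.766	ee: -0.178 -0.534 0.508	trq: 5.590 -3.876 -12.274 1.526 -0.056
step 24	θ: 2.268 2.161 1.129 1.213 -1.374	w: 1.856 0.327 3.234 0.307 -0.643	ee: -0.182 -0.530 0.488	trq: 5.552 -3.543 -11.918 1.602 -0.039
step 25	θ: 2.304 2.166 1.194 1.219 -1.386	w: 1.729 0.165 3.192 0.286 -0.529	ee: -0.186 -0.525 0.469	trq: 5.416 -3.137 -11.542 1.679 -0.015
step 26	θ: 2.338 2.167 1.257 1.225 -1.395	w: 1.606 0.012 3.142 0.257 -0.425	ee: -0.189 -0.520 0.450	trq: 5.192 -2.666 -11.149 1.758 0.016
step 27	θ: 2.369 2.166 1.319 1.230 -1.403	w: 1.501 -0.121 3.083 0.200 -0.332	ee: -0.191 -0.514 0.432	trq: 4.889 -2.145 -10.745 1.847 0.053
step 28	θ: 2.398 2.162 1.380 1.233 -1.409	w: 1.395 -0.247 3.016 0.150 -0.258	ee: -0.193 -0.507 0.415	trq: 4.521 -1.579 -10.326 1.929 0.098
step 29	θ: 2.424 2.156 1.440 1.236 -1.413	w: 1.287 -0.364 2.939 0.102 -0.197	ee: -0.194 -0.501 0.398	trq: 4.107 -0.989 -9.900 2.006 0.149
step 30	θ: 2.449 2.148 1.498 1.237 -1.417	w: 1.182 -0.471 2.855 0.055 -0.147	ee: -0.194 -0.494 0.382	trq: 3.660 -0.388 -9.469 2.078 0.203
step 31	θ: 2.472 2.138 1.554 1.238 -1.419	w: 1.078 -0.566 2.763 0.011 -0.109	ee: -0.194 -0.486 0.367	trq: 3.190 0.213 -9.036 2.143 0.259
step 32	θ: 2.492 2.125 1.608 1.238 -1.421	w: 0.972 -0.652 2.664 -0.012 -0.086	ee: -0.193 -0.478 0.352	trq: 2.700 0.804 -8.603 2.191 0.319
step 33	θ: 2.510 2.111 1.661 1.238 -1.423	w: 0.868 -0.726 2.560 -0.028 -0.071	ee: -0.192 -0.471 0.338	trq: 2.208 1.370 -8.175 2.229 0.377
step 34	θ: 2.526 2.096 1.711 1.238 -1.424	w: 0.770 -0.786 2.452 -0.042 -0.061	ee: -0.190 -0.463 0.325	trq: 1.723 1.903 -7.756 2.261 0.434
step 35	θ: 2.541 2.080 1.759 1.237 -1.425	w: 0.683 -0.830 2.342 -0.066 -0.052	ee: -0.188 -0.454 0.313	trq: 1.256 2.394 -7.351 2.295 0.486
step 36	θ: 2.554 2.063 1.805 1.235 -1.426	w: 0.608 -0.858 2.230 -0.095 -0.047	ee: -0.186 -0.446 0.301	trq: 0.808 2.845 -6.959 2.329 0.537
step 37	θ: 2.565 2.046 1.848 1.233 -1.427	w: 0.541 -0.872 2.117 -0.125 -0.047	ee: -0.183 -0.438 0.290	trq: 0.383 3.255 -6.582 2.361 0.586
step 38	θ: 2.575 2.028 1.889 1.230 -1.428	w: 0.483 -0.875 2.005 -0.152 -0.050	ee: -0.181 -0.430 0.280	trq: -0.019 3.623 -6.222 2.389 0.632
step 39	θ: 2.584 2.011 1.928 1.227 -1.429	w: 0.432 -0.869 1.895 -0.174 -0.056	ee: -0.178 -0.423 0.270	trq: -0.395 3.952 -5.878 2.413 0.675
step 40	θ: 2.592 1.993 1.965 1.224 -1.430	w: 0.387 -0.854 1.786 -0.193 -0.063	ee: -0.175 -0.415 0.261	trq: -0.743 4.240 -5.552 2.434 0.715
step 41	θ: 2.599 1.976 2.000 1.220 -1.432	w: 0.347 -0.833 1.681 -0.207 -0.070	ee: -0.172 -0.408 0.253
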